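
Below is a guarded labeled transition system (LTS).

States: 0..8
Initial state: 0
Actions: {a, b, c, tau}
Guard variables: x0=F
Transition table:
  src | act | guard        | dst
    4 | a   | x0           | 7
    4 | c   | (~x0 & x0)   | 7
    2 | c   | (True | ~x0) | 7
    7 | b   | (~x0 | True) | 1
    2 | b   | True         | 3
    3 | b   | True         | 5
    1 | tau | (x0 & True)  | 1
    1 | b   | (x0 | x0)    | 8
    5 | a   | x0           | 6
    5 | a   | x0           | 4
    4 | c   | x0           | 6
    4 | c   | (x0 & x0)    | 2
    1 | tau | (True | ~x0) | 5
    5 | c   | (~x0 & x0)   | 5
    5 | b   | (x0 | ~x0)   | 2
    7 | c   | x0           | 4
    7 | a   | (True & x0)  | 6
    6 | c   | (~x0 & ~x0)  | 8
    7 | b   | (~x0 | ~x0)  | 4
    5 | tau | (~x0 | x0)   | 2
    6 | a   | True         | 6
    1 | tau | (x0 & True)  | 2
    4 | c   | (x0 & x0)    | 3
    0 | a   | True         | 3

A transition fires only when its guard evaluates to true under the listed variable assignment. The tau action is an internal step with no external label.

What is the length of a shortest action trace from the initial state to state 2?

BFS to 2:
  L0 = {0}
  L1 = {3}
  L2 = {5}
  L3 = {2}
2 enters at depth 3; path a·b·b

Answer: 3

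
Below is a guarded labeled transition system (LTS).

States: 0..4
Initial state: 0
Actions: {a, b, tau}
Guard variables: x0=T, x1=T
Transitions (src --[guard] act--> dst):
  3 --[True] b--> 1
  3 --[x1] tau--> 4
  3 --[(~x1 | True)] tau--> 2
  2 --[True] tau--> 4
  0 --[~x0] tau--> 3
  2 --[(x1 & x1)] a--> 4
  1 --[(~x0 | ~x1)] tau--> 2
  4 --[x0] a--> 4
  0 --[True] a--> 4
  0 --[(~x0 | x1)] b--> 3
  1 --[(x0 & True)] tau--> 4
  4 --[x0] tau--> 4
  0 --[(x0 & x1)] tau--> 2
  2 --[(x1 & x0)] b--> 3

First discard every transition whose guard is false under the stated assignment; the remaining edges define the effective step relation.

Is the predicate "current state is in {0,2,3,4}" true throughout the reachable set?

Answer: INVARIANT VIOLATED at state 1

Analysis:
Safe = {0,2,3,4}
R = {0,1,2,3,4}
  0: ok
  1: VIOLATES
  2: ok
  3: ok
  4: ok
counterexample path to 1: b·b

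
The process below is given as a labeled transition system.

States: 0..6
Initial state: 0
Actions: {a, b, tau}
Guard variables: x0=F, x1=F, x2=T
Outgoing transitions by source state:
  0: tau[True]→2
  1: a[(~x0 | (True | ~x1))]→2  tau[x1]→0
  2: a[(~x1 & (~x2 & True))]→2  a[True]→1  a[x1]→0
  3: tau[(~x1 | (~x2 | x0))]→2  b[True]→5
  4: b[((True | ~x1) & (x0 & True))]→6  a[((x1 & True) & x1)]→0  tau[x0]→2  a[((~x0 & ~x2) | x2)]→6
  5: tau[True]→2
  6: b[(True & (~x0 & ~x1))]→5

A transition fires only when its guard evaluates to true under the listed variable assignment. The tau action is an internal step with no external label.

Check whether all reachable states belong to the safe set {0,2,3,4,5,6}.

Allowed set {0,2,3,4,5,6}
Reachable = {0,1,2}
  0: ok
  1: outside
  2: ok
reach 1 via tau·a — violates

Answer: INVARIANT VIOLATED at state 1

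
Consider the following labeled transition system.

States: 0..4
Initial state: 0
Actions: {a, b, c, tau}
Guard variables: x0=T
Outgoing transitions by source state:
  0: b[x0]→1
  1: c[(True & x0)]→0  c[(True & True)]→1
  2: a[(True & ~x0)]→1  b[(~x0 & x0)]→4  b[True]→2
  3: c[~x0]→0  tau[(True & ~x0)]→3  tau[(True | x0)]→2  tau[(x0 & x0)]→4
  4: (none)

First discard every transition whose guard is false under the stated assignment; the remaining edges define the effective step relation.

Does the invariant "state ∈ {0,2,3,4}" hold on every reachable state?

Answer: INVARIANT VIOLATED at state 1

Analysis:
Inv-set: {0,2,3,4}
Reachable = {0,1}
  0: ok
  1: VIOLATES
counterexample path to 1: b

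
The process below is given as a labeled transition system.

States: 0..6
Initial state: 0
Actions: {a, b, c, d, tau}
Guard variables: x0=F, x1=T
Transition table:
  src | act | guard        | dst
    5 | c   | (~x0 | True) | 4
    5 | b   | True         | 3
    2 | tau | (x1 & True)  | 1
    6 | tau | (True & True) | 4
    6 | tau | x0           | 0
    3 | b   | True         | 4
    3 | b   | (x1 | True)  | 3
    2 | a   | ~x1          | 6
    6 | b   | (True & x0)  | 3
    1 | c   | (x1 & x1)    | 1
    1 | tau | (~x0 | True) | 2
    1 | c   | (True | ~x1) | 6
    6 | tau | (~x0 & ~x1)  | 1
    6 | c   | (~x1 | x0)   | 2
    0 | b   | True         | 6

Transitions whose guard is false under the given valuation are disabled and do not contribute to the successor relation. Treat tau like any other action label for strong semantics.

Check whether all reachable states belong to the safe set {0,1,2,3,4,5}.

Answer: INVARIANT VIOLATED at state 6

Working:
Inv-set: {0,1,2,3,4,5}
Reach set: {0,4,6}
  0: ✓
  4: ✓
  6: VIOLATES
reach 6 via b — violates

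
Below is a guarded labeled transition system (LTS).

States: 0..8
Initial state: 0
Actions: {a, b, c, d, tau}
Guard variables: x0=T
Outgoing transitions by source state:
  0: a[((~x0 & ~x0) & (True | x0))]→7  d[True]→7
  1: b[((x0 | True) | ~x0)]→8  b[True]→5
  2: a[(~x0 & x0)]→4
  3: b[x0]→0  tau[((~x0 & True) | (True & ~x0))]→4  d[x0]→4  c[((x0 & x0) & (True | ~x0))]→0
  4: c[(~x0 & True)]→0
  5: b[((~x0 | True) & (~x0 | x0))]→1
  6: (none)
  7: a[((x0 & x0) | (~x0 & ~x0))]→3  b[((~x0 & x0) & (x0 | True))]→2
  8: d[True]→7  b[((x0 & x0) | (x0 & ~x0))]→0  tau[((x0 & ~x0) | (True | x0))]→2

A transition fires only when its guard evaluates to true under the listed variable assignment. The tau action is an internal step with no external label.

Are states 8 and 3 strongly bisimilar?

Answer: NOT BISIMILAR

Trace:
Compute ~ classes (split until stable):
  P[0] = {{0,1,2,3,4,5,6,7,8}}
  P[1] = {{0},{1,5},{2,4,6},{3},{7},{8}}
  P[2] = {{0},{1},{2,4,6},{3},{5},{7},{8}}
Fixed point at round 3; 7 class(es).
[8]={8}  [3]={3}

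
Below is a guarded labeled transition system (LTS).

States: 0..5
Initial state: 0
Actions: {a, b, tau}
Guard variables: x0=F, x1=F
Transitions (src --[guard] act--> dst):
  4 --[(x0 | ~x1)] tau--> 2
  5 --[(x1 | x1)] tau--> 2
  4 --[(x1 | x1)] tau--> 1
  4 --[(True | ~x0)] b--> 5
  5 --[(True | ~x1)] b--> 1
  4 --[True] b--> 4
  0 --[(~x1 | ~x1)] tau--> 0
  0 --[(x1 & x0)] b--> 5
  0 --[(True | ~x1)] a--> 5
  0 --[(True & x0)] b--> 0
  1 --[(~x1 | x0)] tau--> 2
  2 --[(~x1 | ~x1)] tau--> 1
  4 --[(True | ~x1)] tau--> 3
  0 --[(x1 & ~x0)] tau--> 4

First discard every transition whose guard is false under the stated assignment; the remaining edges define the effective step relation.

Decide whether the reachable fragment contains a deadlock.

Answer: DEADLOCK-FREE

Working:
R = {0,1,2,5}
  0: a→5  tau→0  [2 exit(s)]
  1: tau→2  [1 exit(s)]
  2: tau→1  [1 exit(s)]
  5: b→1  [1 exit(s)]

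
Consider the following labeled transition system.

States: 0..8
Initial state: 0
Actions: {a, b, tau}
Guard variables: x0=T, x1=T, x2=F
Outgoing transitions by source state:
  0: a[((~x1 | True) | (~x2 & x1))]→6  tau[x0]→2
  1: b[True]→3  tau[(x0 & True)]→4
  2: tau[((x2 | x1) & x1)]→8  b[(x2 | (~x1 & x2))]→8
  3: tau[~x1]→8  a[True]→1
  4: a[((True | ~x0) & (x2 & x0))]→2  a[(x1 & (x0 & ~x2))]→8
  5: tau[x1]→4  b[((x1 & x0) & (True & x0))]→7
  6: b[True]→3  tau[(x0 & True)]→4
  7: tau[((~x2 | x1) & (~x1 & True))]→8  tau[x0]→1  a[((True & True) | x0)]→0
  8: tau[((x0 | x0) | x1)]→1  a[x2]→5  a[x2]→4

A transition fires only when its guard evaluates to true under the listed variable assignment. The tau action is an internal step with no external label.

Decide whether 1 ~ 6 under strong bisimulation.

Answer: BISIMILAR

Trace:
Compute ~ classes (split until stable):
  round 0: {{0,1,2,3,4,5,6,7,8}}
  round 1: {{0,7},{1,5,6},{2,8},{3,4}}
  round 2: {{0},{1,6},{2},{3},{4},{5},{7},{8}}
stable after 3 split(s): 8 block(s)
1∈{1,6}, 6∈{1,6}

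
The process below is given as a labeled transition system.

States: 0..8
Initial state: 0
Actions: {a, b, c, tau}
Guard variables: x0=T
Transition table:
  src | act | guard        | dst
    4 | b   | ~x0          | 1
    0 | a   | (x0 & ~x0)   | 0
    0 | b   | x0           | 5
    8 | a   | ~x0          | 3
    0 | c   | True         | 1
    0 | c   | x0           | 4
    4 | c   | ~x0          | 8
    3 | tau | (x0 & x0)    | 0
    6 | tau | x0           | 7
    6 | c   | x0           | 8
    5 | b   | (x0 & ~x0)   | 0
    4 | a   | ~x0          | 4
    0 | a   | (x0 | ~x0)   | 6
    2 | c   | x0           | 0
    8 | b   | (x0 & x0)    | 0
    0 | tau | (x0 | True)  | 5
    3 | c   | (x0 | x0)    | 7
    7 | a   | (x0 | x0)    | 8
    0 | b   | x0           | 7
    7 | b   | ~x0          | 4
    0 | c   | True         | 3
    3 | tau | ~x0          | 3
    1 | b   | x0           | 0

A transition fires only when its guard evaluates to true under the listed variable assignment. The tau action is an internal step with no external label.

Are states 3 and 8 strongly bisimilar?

Bisimulation quotient by refinement:
  π0 = {{0,1,2,3,4,5,6,7,8}}
  π1 = {{0},{1,8},{2},{3,6},{4,5},{7}}
  π2 = {{0},{1,8},{2},{3},{4,5},{6},{7}}
7 equivalence class(es) (converged in 3)
3∈{3}, 8∈{1,8}

Answer: NOT BISIMILAR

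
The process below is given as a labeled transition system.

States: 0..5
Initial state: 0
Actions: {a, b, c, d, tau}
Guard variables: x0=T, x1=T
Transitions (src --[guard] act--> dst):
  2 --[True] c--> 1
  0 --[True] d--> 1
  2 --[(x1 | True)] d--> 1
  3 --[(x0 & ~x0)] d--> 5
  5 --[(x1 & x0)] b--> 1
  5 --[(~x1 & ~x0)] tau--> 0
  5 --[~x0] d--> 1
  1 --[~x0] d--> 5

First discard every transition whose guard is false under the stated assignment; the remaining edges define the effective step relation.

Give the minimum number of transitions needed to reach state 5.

Layered search for 5:
  L0 = {0}
  L1 = {1}
5 never appears.

Answer: UNREACHABLE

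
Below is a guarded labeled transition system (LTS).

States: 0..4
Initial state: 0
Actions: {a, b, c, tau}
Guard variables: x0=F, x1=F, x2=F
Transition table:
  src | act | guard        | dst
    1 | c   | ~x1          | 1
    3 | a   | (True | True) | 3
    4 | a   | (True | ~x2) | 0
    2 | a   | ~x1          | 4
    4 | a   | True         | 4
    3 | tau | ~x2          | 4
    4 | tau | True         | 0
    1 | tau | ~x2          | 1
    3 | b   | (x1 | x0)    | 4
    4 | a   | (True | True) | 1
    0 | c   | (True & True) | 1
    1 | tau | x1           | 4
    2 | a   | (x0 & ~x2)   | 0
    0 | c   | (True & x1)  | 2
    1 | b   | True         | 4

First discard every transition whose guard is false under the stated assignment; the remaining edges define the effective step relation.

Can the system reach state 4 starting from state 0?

After dropping false guards: 11 live edges.
L0 = {0}
L1 = {1}  cumulative {0,1}
L2 = {4}  cumulative {0,1,4}
Reach set: {0,1,4}
Path to 4: c·b

Answer: REACHABLE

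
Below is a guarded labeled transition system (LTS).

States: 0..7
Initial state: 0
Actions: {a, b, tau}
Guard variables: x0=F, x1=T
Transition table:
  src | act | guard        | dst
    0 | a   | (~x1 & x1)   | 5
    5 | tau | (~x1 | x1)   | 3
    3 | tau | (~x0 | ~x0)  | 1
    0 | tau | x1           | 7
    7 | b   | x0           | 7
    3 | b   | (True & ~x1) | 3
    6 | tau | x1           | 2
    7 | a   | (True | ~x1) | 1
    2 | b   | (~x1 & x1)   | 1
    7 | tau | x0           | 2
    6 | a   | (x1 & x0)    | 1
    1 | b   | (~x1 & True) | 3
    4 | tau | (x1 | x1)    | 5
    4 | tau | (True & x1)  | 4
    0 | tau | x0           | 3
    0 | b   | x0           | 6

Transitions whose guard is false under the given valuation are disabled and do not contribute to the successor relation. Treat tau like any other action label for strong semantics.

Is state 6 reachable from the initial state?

After dropping false guards: 7 live edges.
L0 = {0}
L1 = {7}  total {0,7}
L2 = {1}  total {0,1,7}
R = {0,1,7}

Answer: UNREACHABLE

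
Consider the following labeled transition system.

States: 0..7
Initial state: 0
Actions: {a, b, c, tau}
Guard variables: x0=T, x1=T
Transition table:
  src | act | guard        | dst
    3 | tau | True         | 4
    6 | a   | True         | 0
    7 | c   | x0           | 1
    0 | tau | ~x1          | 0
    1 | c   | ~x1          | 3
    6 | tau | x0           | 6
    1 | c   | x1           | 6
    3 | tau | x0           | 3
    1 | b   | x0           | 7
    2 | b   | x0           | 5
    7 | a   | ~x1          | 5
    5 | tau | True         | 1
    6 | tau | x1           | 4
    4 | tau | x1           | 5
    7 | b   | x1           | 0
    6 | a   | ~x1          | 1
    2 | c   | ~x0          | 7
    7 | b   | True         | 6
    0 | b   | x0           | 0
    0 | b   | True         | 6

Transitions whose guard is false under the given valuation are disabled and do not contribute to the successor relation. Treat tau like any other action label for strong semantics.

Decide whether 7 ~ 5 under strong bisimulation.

Refine partition for ~:
  round 0: {{0,1,2,3,4,5,6,7}}
  round 1: {{0,2},{1,7},{3,4,5},{6}}
  round 2: {{0},{1},{2},{3,4},{5},{6},{7}}
  round 3: {{0},{1},{2},{3},{4},{5},{6},{7}}
Fixed point at round 4; 8 class(es).
[7]={7}  [5]={5}

Answer: NOT BISIMILAR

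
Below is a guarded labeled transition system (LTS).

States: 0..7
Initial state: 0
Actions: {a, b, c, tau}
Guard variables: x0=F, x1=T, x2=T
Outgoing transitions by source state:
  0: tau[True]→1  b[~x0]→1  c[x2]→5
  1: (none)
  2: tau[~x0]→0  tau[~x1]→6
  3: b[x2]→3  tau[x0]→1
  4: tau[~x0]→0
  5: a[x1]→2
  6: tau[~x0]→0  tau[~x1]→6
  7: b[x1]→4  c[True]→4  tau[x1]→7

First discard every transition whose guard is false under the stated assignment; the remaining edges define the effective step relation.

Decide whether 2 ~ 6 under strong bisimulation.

Bisimulation quotient by refinement:
  P[0] = {{0,1,2,3,4,5,6,7}}
  P[1] = {{0,7},{1},{2,4,6},{3},{5}}
  P[2] = {{0},{1},{2,4,6},{3},{5},{7}}
Fixed point at round 3; 6 class(es).
2∈{2,4,6}, 6∈{2,4,6}

Answer: BISIMILAR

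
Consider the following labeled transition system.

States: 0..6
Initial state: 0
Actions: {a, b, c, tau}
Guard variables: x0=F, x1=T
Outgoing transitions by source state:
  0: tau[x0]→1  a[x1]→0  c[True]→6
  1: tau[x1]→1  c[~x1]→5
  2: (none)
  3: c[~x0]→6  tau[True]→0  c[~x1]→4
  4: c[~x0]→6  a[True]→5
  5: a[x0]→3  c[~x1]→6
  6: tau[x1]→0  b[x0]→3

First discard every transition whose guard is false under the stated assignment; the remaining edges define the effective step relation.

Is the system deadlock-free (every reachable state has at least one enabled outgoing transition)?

Reach set: {0,6}
  0: a→0  c→6  [2 out]
  6: tau→0  [1 out]

Answer: DEADLOCK-FREE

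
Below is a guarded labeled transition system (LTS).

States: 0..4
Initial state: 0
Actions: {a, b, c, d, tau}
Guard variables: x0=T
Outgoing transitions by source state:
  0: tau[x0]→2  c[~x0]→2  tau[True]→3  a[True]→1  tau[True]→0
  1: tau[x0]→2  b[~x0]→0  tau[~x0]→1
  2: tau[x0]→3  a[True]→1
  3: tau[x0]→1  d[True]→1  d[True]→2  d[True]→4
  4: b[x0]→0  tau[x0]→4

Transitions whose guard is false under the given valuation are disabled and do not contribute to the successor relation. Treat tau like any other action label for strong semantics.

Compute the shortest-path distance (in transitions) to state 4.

Answer: 2

Analysis:
Layered search for 4:
  depth 0: {0}
  depth 1: {1,2,3}
  depth 2: {4}
depth(4)=2, e.g. tau·d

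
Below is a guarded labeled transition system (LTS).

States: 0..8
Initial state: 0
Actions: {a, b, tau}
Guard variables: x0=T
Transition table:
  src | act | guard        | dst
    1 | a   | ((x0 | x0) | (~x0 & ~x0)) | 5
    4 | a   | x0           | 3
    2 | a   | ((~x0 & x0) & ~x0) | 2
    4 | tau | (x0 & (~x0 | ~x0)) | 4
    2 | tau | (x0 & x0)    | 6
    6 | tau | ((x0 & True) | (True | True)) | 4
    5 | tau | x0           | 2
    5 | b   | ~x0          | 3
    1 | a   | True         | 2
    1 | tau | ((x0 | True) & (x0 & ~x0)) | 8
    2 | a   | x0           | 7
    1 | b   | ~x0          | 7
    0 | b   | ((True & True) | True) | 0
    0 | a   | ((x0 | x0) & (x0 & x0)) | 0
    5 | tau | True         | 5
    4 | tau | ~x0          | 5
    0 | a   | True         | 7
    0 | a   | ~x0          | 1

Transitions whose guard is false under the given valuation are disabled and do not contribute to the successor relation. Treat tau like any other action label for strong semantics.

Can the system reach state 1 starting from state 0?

Answer: UNREACHABLE

Analysis:
Guard filter leaves 11 enabled edge(s).
depth 0: {0}
depth 1: {7}  cumulative {0,7}
R = {0,7}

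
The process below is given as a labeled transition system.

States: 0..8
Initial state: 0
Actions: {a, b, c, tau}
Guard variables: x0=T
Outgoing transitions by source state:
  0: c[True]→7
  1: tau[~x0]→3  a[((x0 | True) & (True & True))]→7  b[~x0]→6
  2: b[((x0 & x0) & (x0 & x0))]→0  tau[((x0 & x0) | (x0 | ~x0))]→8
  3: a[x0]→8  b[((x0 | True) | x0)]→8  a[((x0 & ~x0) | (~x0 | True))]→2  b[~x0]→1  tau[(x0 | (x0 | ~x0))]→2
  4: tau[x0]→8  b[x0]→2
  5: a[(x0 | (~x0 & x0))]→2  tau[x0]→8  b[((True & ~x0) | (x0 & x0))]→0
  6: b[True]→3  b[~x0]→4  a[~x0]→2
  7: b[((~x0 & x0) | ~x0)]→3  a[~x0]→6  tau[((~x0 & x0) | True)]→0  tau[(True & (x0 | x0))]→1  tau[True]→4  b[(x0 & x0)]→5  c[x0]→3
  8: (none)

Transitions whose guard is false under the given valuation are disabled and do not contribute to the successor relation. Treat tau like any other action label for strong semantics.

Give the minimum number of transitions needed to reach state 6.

BFS to 6:
  Layer 0: {0}
  Layer 1: {7}
  Layer 2: {1,3,4,5}
  Layer 3: {2,8}
6 never appears.

Answer: UNREACHABLE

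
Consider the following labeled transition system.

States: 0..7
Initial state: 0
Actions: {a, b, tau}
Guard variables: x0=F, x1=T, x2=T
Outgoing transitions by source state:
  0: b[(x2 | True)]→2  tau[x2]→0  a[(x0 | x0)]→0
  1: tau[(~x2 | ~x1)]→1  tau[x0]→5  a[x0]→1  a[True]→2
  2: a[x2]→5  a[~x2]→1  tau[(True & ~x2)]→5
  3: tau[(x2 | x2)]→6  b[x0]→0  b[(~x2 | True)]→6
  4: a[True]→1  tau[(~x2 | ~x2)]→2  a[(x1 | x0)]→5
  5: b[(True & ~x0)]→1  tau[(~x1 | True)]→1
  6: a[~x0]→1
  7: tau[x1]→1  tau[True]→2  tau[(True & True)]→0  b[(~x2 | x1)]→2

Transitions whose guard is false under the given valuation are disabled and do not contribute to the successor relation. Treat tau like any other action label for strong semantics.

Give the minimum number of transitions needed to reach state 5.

Breadth-first toward 5:
  Layer 0: {0}
  Layer 1: {2}
  Layer 2: {5}
5 enters at depth 2; path b·a

Answer: 2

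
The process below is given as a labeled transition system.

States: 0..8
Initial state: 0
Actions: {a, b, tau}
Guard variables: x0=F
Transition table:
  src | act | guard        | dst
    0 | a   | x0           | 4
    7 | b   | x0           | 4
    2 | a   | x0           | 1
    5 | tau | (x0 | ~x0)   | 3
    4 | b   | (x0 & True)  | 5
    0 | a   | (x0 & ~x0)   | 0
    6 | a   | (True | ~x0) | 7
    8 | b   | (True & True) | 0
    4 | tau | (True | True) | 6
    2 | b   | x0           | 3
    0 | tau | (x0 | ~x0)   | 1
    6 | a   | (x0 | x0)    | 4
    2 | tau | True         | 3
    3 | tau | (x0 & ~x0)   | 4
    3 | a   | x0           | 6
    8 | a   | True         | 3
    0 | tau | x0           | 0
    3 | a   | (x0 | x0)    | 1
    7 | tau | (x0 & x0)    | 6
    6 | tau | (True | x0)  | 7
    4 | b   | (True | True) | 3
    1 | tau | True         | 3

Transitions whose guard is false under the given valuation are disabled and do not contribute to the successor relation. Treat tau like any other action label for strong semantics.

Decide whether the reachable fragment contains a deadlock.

Answer: DEADLOCK at state 3

Analysis:
Reach set: {0,1,3}
  0: tau→1  [1 exit(s)]
  1: tau→3  [1 exit(s)]
  3: ∅  [STUCK]
witness 3: tau·tau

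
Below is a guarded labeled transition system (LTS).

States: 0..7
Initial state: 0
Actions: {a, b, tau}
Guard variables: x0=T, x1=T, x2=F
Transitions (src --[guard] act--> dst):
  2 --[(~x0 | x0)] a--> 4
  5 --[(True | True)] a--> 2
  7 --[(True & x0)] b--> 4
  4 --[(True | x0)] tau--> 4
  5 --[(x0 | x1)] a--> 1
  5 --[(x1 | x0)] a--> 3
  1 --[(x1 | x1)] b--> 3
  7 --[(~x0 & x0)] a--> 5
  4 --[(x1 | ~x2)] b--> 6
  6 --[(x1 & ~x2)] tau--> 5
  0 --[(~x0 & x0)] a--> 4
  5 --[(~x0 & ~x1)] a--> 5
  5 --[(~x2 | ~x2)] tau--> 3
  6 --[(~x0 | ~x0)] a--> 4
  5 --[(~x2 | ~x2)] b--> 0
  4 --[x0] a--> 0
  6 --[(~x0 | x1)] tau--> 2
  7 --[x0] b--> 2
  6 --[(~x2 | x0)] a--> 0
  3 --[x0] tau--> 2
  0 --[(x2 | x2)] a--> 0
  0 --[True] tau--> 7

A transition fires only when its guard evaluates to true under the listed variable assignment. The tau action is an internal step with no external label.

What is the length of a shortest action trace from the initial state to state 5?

Answer: 4

Analysis:
BFS to 5:
  Layer 0: {0}
  Layer 1: {7}
  Layer 2: {2,4}
  Layer 3: {6}
  Layer 4: {5}
first hit 5 at d=4 via tau·b·b·tau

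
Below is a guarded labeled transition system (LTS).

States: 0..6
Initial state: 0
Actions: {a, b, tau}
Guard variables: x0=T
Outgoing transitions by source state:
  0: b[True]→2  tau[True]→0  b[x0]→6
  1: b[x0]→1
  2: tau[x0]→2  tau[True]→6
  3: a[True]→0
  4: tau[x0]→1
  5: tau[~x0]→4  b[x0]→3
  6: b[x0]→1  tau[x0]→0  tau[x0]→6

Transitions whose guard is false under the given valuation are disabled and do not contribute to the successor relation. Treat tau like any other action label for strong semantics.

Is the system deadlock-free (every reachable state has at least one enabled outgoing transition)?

Answer: DEADLOCK-FREE

Working:
Reachable = {0,1,2,6}
  0: b→2  b→6  tau→0  [deg 3]
  1: b→1  [deg 1]
  2: tau→2  tau→6  [deg 2]
  6: b→1  tau→0  tau→6  [deg 3]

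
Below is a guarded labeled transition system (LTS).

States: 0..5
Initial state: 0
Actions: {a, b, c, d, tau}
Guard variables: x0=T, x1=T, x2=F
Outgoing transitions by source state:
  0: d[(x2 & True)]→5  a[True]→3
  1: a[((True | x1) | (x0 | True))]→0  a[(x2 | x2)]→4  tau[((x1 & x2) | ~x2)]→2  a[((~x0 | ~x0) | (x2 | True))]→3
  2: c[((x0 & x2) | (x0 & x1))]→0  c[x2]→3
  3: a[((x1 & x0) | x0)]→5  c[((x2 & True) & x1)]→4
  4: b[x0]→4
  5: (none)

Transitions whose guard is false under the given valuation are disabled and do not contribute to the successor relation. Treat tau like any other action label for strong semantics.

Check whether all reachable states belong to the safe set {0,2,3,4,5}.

Inv-set: {0,2,3,4,5}
Reach set: {0,3,5}
  0: ok
  3: ok
  5: ok

Answer: INVARIANT HOLDS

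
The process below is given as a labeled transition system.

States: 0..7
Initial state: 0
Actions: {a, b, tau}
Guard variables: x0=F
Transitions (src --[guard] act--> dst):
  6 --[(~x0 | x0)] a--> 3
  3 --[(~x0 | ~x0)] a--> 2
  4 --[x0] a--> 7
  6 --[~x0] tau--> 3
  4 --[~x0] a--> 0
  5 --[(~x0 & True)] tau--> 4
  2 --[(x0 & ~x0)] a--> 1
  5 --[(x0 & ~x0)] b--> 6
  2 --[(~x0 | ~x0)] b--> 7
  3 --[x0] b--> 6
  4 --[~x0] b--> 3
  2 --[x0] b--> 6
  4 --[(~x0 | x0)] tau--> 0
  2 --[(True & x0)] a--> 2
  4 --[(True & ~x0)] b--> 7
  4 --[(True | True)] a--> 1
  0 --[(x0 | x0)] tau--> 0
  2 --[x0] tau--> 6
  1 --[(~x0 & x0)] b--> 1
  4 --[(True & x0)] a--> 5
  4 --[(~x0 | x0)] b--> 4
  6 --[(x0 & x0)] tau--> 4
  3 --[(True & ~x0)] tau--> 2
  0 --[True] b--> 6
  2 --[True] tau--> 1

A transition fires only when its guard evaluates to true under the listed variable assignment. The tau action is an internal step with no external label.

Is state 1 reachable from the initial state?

14 transition(s) survive guard evaluation.
L0 = {0}
L1 = {6}  now seen {0,6}
L2 = {3}  now seen {0,3,6}
L3 = {2}  now seen {0,2,3,6}
L4 = {1,7}  now seen {0,1,2,3,6,7}
Reachable = {0,1,2,3,6,7}
trace reaching 1: b·a·a·tau

Answer: REACHABLE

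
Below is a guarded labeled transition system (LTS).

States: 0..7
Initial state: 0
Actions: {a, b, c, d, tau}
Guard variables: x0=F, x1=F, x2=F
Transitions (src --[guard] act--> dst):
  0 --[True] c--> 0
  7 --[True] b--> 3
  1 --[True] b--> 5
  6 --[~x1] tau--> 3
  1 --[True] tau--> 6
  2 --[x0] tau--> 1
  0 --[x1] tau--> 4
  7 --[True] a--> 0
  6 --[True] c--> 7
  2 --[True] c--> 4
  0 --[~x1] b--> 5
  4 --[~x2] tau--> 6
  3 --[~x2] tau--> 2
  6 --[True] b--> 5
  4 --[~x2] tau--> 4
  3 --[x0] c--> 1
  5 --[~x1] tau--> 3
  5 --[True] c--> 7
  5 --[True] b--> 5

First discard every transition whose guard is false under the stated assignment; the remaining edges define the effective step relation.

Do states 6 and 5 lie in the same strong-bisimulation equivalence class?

Bisimulation quotient by refinement:
  P[0] = {{0,1,2,3,4,5,6,7}}
  P[1] = {{0},{1},{2},{3,4},{5,6},{7}}
  P[2] = {{0},{1},{2},{3},{4},{5,6},{7}}
stable after 3 split(s): 7 block(s)
class of 6: {5,6}; class of 5: {5,6}

Answer: BISIMILAR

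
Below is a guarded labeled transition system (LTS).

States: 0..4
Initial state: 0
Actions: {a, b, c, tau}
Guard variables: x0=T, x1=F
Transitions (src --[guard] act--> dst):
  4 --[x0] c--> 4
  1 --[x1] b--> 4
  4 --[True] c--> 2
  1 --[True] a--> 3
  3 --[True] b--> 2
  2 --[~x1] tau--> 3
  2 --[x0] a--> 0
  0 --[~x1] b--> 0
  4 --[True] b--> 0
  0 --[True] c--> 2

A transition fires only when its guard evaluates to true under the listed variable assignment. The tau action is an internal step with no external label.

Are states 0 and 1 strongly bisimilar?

Bisimulation quotient by refinement:
  round 0: {{0,1,2,3,4}}
  round 1: {{0,4},{1},{2},{3}}
  round 2: {{0},{1},{2},{3},{4}}
5 equivalence class(es) (converged in 3)
[0]={0}  [1]={1}

Answer: NOT BISIMILAR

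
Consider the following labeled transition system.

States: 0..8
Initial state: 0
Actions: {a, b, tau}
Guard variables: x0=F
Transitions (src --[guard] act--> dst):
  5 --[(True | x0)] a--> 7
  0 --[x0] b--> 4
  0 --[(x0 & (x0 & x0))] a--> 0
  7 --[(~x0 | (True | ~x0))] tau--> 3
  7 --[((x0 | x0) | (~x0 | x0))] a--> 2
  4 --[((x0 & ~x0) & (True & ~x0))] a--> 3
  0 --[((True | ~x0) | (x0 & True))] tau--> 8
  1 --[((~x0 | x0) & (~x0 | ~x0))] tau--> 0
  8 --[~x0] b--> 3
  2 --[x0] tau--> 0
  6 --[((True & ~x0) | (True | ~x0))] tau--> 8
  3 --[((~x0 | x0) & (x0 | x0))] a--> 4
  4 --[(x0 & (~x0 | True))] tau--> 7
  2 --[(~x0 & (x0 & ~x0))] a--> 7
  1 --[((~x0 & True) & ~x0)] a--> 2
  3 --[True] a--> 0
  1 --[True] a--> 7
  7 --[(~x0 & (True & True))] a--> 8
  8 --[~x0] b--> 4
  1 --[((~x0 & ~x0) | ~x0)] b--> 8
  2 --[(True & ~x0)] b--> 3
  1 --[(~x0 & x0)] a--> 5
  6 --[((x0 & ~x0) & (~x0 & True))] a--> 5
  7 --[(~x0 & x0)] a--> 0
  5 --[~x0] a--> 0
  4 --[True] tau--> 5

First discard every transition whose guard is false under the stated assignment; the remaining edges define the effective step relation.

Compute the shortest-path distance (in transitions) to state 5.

Layered search for 5:
  depth 0: {0}
  depth 1: {8}
  depth 2: {3,4}
  depth 3: {5}
first hit 5 at d=3 via tau·b·tau

Answer: 3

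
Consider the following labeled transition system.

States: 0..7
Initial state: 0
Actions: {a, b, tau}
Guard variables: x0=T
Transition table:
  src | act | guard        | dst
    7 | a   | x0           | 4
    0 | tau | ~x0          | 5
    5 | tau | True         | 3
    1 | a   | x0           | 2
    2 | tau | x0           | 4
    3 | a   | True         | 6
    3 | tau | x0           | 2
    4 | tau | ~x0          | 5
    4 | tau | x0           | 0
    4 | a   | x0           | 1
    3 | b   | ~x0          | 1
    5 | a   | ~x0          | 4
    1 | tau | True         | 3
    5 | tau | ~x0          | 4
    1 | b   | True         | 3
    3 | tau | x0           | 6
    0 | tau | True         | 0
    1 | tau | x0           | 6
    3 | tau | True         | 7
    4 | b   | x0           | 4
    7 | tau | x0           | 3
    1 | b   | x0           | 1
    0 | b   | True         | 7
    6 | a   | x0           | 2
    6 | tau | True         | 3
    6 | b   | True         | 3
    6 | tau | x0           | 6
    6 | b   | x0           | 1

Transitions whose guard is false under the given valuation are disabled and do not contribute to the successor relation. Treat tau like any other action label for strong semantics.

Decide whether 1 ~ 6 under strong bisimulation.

Compute ~ classes (split until stable):
  round 0: {{0,1,2,3,4,5,6,7}}
  round 1: {{0},{1,4,6},{2,5},{3,7}}
  round 2: {{0},{1,6},{2},{3},{4},{5},{7}}
7 equivalence class(es) (converged in 3)
class of 1: {1,6}; class of 6: {1,6}

Answer: BISIMILAR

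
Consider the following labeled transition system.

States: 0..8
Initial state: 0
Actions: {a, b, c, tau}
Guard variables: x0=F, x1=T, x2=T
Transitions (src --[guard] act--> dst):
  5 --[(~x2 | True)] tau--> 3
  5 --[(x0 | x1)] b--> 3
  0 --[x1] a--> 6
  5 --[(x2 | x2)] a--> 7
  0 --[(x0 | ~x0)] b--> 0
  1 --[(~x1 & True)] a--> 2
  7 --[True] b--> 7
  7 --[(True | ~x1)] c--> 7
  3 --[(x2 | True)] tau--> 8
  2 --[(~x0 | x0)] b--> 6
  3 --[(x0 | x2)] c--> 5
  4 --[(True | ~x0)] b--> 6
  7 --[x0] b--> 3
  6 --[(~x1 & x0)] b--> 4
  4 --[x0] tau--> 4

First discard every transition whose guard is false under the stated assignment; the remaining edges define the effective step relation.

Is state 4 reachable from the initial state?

Answer: UNREACHABLE

Analysis:
11 transition(s) survive guard evaluation.
L0 = {0}
L1 = {6}  total {0,6}
Reach set: {0,6}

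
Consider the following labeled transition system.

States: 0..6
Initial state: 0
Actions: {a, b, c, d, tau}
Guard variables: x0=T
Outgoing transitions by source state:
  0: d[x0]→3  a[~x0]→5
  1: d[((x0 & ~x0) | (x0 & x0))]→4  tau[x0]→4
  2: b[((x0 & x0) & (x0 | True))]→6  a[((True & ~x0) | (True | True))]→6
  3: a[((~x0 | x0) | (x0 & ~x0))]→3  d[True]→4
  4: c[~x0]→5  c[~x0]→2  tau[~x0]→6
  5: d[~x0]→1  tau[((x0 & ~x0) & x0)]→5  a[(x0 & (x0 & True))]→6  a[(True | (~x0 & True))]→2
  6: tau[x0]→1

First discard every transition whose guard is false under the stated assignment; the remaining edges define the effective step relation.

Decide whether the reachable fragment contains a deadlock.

Answer: DEADLOCK at state 4

Working:
Reachable = {0,3,4}
  0: d→3  [deg 1]
  3: a→3  d→4  [deg 2]
  4: ∅  [no exit]
witness 4: d·d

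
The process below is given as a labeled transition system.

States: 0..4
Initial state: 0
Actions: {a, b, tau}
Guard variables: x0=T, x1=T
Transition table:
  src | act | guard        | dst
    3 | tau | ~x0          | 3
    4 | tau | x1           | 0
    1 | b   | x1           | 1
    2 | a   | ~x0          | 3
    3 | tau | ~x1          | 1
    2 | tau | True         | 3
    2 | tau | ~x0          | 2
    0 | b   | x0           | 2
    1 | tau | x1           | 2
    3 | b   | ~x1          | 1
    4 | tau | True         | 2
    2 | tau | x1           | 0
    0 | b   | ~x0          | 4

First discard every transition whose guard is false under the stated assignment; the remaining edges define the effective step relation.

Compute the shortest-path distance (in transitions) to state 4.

Answer: UNREACHABLE

Working:
Layered search for 4:
  depth 0: {0}
  depth 1: {2}
  depth 2: {3}
4 never appears.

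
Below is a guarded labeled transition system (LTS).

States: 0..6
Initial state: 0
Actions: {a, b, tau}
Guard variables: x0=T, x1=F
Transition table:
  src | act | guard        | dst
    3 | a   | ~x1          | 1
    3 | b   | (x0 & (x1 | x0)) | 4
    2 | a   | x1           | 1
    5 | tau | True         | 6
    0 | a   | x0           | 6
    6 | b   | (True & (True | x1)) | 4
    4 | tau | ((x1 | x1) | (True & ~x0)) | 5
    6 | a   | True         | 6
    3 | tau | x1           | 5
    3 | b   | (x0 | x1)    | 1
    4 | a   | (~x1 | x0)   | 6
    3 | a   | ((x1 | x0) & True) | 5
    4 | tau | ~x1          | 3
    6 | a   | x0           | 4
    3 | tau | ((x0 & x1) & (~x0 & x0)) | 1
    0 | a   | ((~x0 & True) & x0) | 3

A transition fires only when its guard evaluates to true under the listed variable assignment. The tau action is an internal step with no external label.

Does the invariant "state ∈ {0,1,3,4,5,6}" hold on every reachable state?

Allowed set {0,1,3,4,5,6}
Reachable = {0,1,3,4,5,6}
  0: safe
  1: safe
  3: safe
  4: safe
  5: safe
  6: safe

Answer: INVARIANT HOLDS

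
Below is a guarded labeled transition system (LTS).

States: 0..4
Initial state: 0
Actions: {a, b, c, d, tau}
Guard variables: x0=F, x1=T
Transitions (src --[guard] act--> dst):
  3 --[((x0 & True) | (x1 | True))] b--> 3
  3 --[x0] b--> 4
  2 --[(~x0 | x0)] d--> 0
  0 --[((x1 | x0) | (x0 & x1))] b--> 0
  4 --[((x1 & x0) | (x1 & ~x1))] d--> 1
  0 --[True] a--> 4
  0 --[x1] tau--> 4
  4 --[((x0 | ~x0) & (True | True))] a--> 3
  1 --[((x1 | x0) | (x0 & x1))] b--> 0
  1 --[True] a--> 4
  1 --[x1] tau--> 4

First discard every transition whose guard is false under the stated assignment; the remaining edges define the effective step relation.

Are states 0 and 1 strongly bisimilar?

Answer: BISIMILAR

Working:
Compute ~ classes (split until stable):
  P[0] = {{0,1,2,3,4}}
  P[1] = {{0,1},{2},{3},{4}}
stable after 2 split(s): 4 block(s)
[0]={0,1}  [1]={0,1}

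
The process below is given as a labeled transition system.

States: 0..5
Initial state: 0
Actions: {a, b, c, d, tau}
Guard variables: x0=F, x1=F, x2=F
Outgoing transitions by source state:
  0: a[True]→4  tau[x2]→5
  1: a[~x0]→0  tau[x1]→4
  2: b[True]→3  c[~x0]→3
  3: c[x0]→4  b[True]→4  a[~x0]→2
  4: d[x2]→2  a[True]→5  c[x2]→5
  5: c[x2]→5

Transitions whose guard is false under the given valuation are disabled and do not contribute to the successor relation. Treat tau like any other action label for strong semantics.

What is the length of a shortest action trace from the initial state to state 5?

Breadth-first toward 5:
  Layer 0: {0}
  Layer 1: {4}
  Layer 2: {5}
depth(5)=2, e.g. a·a

Answer: 2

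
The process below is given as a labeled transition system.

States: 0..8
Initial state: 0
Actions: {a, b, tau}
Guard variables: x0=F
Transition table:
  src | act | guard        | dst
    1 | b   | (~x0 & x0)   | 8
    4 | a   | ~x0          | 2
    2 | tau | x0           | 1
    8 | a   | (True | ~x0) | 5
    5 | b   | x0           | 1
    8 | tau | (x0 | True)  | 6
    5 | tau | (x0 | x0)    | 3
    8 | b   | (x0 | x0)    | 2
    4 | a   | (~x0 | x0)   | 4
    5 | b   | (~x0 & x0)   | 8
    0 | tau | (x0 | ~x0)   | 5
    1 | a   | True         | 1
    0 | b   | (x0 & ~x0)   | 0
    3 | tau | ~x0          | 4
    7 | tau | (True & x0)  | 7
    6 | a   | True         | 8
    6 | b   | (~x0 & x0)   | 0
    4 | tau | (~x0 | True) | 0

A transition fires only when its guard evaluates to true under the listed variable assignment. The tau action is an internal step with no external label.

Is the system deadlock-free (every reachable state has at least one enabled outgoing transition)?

Answer: DEADLOCK at state 5

Working:
Reachable = {0,5}
  0: tau→5  [deg 1]
  5: ∅  [no exit]
Path to 5: tau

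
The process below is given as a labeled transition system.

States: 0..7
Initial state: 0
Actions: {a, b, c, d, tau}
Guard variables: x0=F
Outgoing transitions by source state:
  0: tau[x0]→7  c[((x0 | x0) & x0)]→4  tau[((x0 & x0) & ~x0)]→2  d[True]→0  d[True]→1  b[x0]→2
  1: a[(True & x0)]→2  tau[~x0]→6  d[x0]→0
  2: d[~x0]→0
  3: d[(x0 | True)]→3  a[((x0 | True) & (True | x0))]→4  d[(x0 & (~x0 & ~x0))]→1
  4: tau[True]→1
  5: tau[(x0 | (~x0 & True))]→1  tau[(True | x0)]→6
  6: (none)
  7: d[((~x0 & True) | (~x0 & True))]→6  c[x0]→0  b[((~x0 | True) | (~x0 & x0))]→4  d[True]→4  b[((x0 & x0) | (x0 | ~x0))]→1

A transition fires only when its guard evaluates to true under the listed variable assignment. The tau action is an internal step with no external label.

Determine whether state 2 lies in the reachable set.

Guard filter leaves 13 enabled edge(s).
Layer 0: {0}
Layer 1: {1}  now seen {0,1}
Layer 2: {6}  now seen {0,1,6}
Reach set: {0,1,6}

Answer: UNREACHABLE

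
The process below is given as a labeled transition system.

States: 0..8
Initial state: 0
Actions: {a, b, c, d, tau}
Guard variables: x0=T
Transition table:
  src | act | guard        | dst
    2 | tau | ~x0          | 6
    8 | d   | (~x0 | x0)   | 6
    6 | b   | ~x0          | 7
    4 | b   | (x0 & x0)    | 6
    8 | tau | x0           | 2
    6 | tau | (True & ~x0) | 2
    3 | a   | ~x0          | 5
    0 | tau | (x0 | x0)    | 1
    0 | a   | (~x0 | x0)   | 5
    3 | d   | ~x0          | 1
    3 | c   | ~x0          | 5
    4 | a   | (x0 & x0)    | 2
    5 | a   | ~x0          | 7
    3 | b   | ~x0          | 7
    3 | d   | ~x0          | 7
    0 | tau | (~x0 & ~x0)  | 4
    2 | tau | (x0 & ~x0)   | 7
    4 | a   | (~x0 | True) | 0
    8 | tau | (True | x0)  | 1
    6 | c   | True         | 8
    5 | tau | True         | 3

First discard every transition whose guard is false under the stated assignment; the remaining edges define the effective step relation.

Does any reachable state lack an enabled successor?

Answer: DEADLOCK at state 1

Analysis:
Reachable = {0,1,3,5}
  0: a→5  tau→1  [deg 2]
  1: ∅  [deadlock]
  3: ∅  [deadlock]
  5: tau→3  [deg 1]
witness 1: tau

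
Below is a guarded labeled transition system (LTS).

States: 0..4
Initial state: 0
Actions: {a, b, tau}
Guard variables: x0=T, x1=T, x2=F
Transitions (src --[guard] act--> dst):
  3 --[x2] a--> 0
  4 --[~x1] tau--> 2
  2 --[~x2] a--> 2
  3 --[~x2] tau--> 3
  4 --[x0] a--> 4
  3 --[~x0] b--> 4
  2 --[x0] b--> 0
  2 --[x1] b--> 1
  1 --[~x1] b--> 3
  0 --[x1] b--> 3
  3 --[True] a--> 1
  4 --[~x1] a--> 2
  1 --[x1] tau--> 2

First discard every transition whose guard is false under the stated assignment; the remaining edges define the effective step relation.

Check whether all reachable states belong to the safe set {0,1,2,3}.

Inv-set: {0,1,2,3}
Reach set: {0,1,2,3}
  0: ok
  1: ok
  2: ok
  3: ok

Answer: INVARIANT HOLDS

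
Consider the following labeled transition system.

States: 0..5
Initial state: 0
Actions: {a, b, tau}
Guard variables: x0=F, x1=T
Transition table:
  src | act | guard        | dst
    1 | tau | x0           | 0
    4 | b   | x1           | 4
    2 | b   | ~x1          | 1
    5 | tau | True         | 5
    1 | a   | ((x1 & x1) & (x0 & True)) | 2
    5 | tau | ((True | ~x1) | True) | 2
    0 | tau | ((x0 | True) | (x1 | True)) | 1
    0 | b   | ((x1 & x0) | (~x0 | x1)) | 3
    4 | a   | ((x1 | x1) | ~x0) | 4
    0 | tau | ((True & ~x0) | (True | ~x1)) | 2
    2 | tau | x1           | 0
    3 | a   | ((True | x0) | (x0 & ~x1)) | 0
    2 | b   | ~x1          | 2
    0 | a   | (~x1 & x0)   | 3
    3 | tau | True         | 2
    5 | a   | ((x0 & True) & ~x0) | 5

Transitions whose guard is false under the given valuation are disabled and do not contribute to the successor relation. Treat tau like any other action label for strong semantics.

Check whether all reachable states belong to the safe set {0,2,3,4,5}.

Allowed set {0,2,3,4,5}
Reachable = {0,1,2,3}
  0: ok
  1: outside
  2: ok
  3: ok
reach 1 via tau — violates

Answer: INVARIANT VIOLATED at state 1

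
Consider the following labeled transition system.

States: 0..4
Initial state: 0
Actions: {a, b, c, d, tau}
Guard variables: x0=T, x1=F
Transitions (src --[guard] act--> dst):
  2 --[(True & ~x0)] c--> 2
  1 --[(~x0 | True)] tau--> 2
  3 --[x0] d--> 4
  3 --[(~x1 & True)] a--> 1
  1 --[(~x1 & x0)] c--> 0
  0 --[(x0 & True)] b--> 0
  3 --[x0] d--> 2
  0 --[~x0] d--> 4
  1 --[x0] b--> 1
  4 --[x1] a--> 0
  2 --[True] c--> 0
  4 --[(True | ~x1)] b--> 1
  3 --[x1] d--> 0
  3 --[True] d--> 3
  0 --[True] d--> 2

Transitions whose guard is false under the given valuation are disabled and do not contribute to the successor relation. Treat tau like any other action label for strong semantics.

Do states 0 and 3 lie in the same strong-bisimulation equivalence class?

Bisimulation quotient by refinement:
  P[0] = {{0,1,2,3,4}}
  P[1] = {{0},{1},{2},{3},{4}}
Fixed point at round 2; 5 class(es).
class of 0: {0}; class of 3: {3}

Answer: NOT BISIMILAR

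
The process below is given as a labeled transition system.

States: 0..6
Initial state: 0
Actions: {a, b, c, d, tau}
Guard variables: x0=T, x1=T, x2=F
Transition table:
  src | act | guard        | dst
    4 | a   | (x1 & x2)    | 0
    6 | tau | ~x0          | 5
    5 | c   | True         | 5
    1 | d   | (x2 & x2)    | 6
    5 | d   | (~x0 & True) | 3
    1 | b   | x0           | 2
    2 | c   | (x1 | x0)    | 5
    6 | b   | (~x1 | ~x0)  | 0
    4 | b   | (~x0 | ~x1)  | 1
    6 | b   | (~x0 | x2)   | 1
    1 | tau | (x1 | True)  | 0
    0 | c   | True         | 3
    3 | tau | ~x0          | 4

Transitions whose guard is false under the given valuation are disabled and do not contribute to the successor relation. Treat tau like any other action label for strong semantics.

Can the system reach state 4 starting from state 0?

5 transition(s) survive guard evaluation.
depth 0: {0}
depth 1: {3}  total {0,3}
Reachable = {0,3}

Answer: UNREACHABLE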